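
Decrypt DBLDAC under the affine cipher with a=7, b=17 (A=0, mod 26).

The inverse of 7 mod 26 is 15, since 7·15=105≡1. Apply D(y)=15·(y−17) mod 26:
D(3): 15·(3−17)=-210≡24 → Y
B(1): 15·(1−17)=-240≡20 → U
L(11): 15·(11−17)=-90≡14 → O
D(3): 15·(3−17)=-210≡24 → Y
A(0): 15·(0−17)=-255≡5 → F
C(2): 15·(2−17)=-225≡9 → J

YUOYFJ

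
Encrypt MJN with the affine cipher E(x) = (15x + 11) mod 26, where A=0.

JQY

M(12): 15·12+11=191≡9 → J
J(9): 15·9+11=146≡16 → Q
N(13): 15·13+11=206≡24 → Y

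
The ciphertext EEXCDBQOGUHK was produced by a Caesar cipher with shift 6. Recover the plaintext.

YYRWXVKIAOBE

E(4): 4−6=-2≡24 → Y
E(4): 4−6=-2≡24 → Y
X(23): 23−6=17 → R
C(2): 2−6=-4≡22 → W
D(3): 3−6=-3≡23 → X
B(1): 1−6=-5≡21 → V
Q(16): 16−6=10 → K
O(14): 14−6=8 → I
G(6): 6−6=0 → A
U(20): 20−6=14 → O
H(7): 7−6=1 → B
K(10): 10−6=4 → E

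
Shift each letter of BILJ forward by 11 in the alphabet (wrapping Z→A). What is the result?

MTWU

B(1): 1+11=12 → M
I(8): 8+11=19 → T
L(11): 11+11=22 → W
J(9): 9+11=20 → U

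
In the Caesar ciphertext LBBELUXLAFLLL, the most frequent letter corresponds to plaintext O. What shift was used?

The most frequent ciphertext letter is L (appears 6 times).
L is position 11; O is position 14.
Shift = -3≡23.

23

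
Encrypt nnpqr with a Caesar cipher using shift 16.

ddfgh

n(13): 13+16=29≡3 → d
n(13): 13+16=29≡3 → d
p(15): 15+16=31≡5 → f
q(16): 16+16=32≡6 → g
r(17): 17+16=33≡7 → h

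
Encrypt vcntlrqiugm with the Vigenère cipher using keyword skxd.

Repeat the key across the message: skxdskxdskx
v(21)+s(18): 39≡13 → n
c(2)+k(10): 12 → m
n(13)+x(23): 36≡10 → k
t(19)+d(3): 22 → w
l(11)+s(18): 29≡3 → d
r(17)+k(10): 27≡1 → b
q(16)+x(23): 39≡13 → n
i(8)+d(3): 11 → l
u(20)+s(18): 38≡12 → m
g(6)+k(10): 16 → q
m(12)+x(23): 35≡9 → j

nmkwdbnlmqj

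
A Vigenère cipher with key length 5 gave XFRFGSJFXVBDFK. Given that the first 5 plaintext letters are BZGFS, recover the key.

Subtract each crib letter from the matching ciphertext letter (mod 26):
X(23)−B(1)=22 → W
F(5)−Z(25)=-20≡6 → G
R(17)−G(6)=11 → L
F(5)−F(5)=0 → A
G(6)−S(18)=-12≡14 → O

WGLAO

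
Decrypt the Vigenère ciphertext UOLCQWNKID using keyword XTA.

Repeat the key across the ciphertext: XTAXTAXTAX
U(20)−X(23): -3≡23 → X
O(14)−T(19): -5≡21 → V
L(11)−A(0): 11 → L
C(2)−X(23): -21≡5 → F
Q(16)−T(19): -3≡23 → X
W(22)−A(0): 22 → W
N(13)−X(23): -10≡16 → Q
K(10)−T(19): -9≡17 → R
I(8)−A(0): 8 → I
D(3)−X(23): -20≡6 → G

XVLFXWQRIG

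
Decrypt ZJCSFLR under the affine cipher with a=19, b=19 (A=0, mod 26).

OUVPCQE

The inverse of 19 mod 26 is 11, since 19·11=209≡1. Apply D(y)=11·(y−19) mod 26:
Z(25): 11·(25−19)=66≡14 → O
J(9): 11·(9−19)=-110≡20 → U
C(2): 11·(2−19)=-187≡21 → V
S(18): 11·(18−19)=-11≡15 → P
F(5): 11·(5−19)=-154≡2 → C
L(11): 11·(11−19)=-88≡16 → Q
R(17): 11·(17−19)=-22≡4 → E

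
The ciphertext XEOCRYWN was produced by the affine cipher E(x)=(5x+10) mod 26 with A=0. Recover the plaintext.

NEGORISL

The inverse of 5 mod 26 is 21, since 5·21=105≡1. Apply D(y)=21·(y−10) mod 26:
X(23): 21·(23−10)=273≡13 → N
E(4): 21·(4−10)=-126≡4 → E
O(14): 21·(14−10)=84≡6 → G
C(2): 21·(2−10)=-168≡14 → O
R(17): 21·(17−10)=147≡17 → R
Y(24): 21·(24−10)=294≡8 → I
W(22): 21·(22−10)=252≡18 → S
N(13): 21·(13−10)=63≡11 → L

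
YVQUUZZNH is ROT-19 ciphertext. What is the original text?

Y(24): 24−19=5 → F
V(21): 21−19=2 → C
Q(16): 16−19=-3≡23 → X
U(20): 20−19=1 → B
U(20): 20−19=1 → B
Z(25): 25−19=6 → G
Z(25): 25−19=6 → G
N(13): 13−19=-6≡20 → U
H(7): 7−19=-12≡14 → O

FCXBBGGUO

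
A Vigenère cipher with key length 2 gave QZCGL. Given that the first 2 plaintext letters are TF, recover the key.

Subtract each crib letter from the matching ciphertext letter (mod 26):
Q(16)−T(19)=-3≡23 → X
Z(25)−F(5)=20 → U

XU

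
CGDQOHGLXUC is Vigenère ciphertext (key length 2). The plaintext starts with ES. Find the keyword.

YO

Subtract each crib letter from the matching ciphertext letter (mod 26):
C(2)−E(4)=-2≡24 → Y
G(6)−S(18)=-12≡14 → O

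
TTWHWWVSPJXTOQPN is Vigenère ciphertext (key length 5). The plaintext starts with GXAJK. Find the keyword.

Subtract each crib letter from the matching ciphertext letter (mod 26):
T(19)−G(6)=13 → N
T(19)−X(23)=-4≡22 → W
W(22)−A(0)=22 → W
H(7)−J(9)=-2≡24 → Y
W(22)−K(10)=12 → M

NWWYM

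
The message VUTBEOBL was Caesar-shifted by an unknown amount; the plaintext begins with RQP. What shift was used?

From the crib: V(21)−R(17)=4, so the shift is 4.

4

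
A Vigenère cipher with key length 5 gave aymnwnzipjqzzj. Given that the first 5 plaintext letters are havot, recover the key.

Subtract each crib letter from the matching ciphertext letter (mod 26):
a(0)−h(7)=-7≡19 → t
y(24)−a(0)=24 → y
m(12)−v(21)=-9≡17 → r
n(13)−o(14)=-1≡25 → z
w(22)−t(19)=3 → d

tyrzd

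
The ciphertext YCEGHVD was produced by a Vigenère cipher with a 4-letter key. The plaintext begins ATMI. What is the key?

Subtract each crib letter from the matching ciphertext letter (mod 26):
Y(24)−A(0)=24 → Y
C(2)−T(19)=-17≡9 → J
E(4)−M(12)=-8≡18 → S
G(6)−I(8)=-2≡24 → Y

YJSY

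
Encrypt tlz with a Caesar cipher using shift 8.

bth

t(19): 19+8=27≡1 → b
l(11): 11+8=19 → t
z(25): 25+8=33≡7 → h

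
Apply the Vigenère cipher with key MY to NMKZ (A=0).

Repeat the key across the message: MYMY
N(13)+M(12): 25 → Z
M(12)+Y(24): 36≡10 → K
K(10)+M(12): 22 → W
Z(25)+Y(24): 49≡23 → X

ZKWX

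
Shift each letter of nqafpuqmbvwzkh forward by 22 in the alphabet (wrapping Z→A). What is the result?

jmwblqmixrsvgd

n(13): 13+22=35≡9 → j
q(16): 16+22=38≡12 → m
a(0): 0+22=22 → w
f(5): 5+22=27≡1 → b
p(15): 15+22=37≡11 → l
u(20): 20+22=42≡16 → q
q(16): 16+22=38≡12 → m
m(12): 12+22=34≡8 → i
b(1): 1+22=23 → x
v(21): 21+22=43≡17 → r
w(22): 22+22=44≡18 → s
z(25): 25+22=47≡21 → v
k(10): 10+22=32≡6 → g
h(7): 7+22=29≡3 → d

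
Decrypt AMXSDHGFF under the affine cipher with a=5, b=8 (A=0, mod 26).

The inverse of 5 mod 26 is 21, since 5·21=105≡1. Apply D(y)=21·(y−8) mod 26:
A(0): 21·(0−8)=-168≡14 → O
M(12): 21·(12−8)=84≡6 → G
X(23): 21·(23−8)=315≡3 → D
S(18): 21·(18−8)=210≡2 → C
D(3): 21·(3−8)=-105≡25 → Z
H(7): 21·(7−8)=-21≡5 → F
G(6): 21·(6−8)=-42≡10 → K
F(5): 21·(5−8)=-63≡15 → P
F(5): 21·(5−8)=-63≡15 → P

OGDCZFKPP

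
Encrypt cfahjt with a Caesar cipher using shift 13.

c(2): 2+13=15 → p
f(5): 5+13=18 → s
a(0): 0+13=13 → n
h(7): 7+13=20 → u
j(9): 9+13=22 → w
t(19): 19+13=32≡6 → g

psnuwg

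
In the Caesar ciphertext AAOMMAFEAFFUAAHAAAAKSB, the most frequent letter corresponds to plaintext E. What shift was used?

The most frequent ciphertext letter is A (appears 10 times).
A is position 0; E is position 4.
Shift = -4≡22.

22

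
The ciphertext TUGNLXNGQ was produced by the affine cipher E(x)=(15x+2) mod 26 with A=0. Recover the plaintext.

PWCZLRZCU

The inverse of 15 mod 26 is 7, since 15·7=105≡1. Apply D(y)=7·(y−2) mod 26:
T(19): 7·(19−2)=119≡15 → P
U(20): 7·(20−2)=126≡22 → W
G(6): 7·(6−2)=28≡2 → C
N(13): 7·(13−2)=77≡25 → Z
L(11): 7·(11−2)=63≡11 → L
X(23): 7·(23−2)=147≡17 → R
N(13): 7·(13−2)=77≡25 → Z
G(6): 7·(6−2)=28≡2 → C
Q(16): 7·(16−2)=98≡20 → U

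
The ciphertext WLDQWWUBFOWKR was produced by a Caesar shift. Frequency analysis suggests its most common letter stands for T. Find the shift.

3

The most frequent ciphertext letter is W (appears 4 times).
W is position 22; T is position 19.
Shift = 3.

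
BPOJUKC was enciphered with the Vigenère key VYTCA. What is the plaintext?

Repeat the key across the ciphertext: VYTCAVY
B(1)−V(21): -20≡6 → G
P(15)−Y(24): -9≡17 → R
O(14)−T(19): -5≡21 → V
J(9)−C(2): 7 → H
U(20)−A(0): 20 → U
K(10)−V(21): -11≡15 → P
C(2)−Y(24): -22≡4 → E

GRVHUPE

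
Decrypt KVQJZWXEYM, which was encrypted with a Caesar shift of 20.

K(10): 10−20=-10≡16 → Q
V(21): 21−20=1 → B
Q(16): 16−20=-4≡22 → W
J(9): 9−20=-11≡15 → P
Z(25): 25−20=5 → F
W(22): 22−20=2 → C
X(23): 23−20=3 → D
E(4): 4−20=-16≡10 → K
Y(24): 24−20=4 → E
M(12): 12−20=-8≡18 → S

QBWPFCDKES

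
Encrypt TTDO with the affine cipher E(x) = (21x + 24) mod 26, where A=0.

HHJG

T(19): 21·19+24=423≡7 → H
T(19): 21·19+24=423≡7 → H
D(3): 21·3+24=87≡9 → J
O(14): 21·14+24=318≡6 → G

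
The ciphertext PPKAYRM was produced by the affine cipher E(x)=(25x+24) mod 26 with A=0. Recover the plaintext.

JJOYAHM

The inverse of 25 mod 26 is 25, since 25·25=625≡1. Apply D(y)=25·(y−24) mod 26:
P(15): 25·(15−24)=-225≡9 → J
P(15): 25·(15−24)=-225≡9 → J
K(10): 25·(10−24)=-350≡14 → O
A(0): 25·(0−24)=-600≡24 → Y
Y(24): 25·(24−24)=0 → A
R(17): 25·(17−24)=-175≡7 → H
M(12): 25·(12−24)=-300≡12 → M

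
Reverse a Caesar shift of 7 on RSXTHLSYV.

R(17): 17−7=10 → K
S(18): 18−7=11 → L
X(23): 23−7=16 → Q
T(19): 19−7=12 → M
H(7): 7−7=0 → A
L(11): 11−7=4 → E
S(18): 18−7=11 → L
Y(24): 24−7=17 → R
V(21): 21−7=14 → O

KLQMAELRO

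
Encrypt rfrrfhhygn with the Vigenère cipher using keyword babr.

sfsighiphn

Repeat the key across the message: babrbabrba
r(17)+b(1): 18 → s
f(5)+a(0): 5 → f
r(17)+b(1): 18 → s
r(17)+r(17): 34≡8 → i
f(5)+b(1): 6 → g
h(7)+a(0): 7 → h
h(7)+b(1): 8 → i
y(24)+r(17): 41≡15 → p
g(6)+b(1): 7 → h
n(13)+a(0): 13 → n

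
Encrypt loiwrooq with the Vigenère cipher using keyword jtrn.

Repeat the key across the message: jtrnjtrn
l(11)+j(9): 20 → u
o(14)+t(19): 33≡7 → h
i(8)+r(17): 25 → z
w(22)+n(13): 35≡9 → j
r(17)+j(9): 26≡0 → a
o(14)+t(19): 33≡7 → h
o(14)+r(17): 31≡5 → f
q(16)+n(13): 29≡3 → d

uhzjahfd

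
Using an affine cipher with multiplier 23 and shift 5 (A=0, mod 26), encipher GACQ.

G(6): 23·6+5=143≡13 → N
A(0): 23·0+5=5 → F
C(2): 23·2+5=51≡25 → Z
Q(16): 23·16+5=373≡9 → J

NFZJ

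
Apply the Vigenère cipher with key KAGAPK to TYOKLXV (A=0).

Repeat the key across the message: KAGAPKK
T(19)+K(10): 29≡3 → D
Y(24)+A(0): 24 → Y
O(14)+G(6): 20 → U
K(10)+A(0): 10 → K
L(11)+P(15): 26≡0 → A
X(23)+K(10): 33≡7 → H
V(21)+K(10): 31≡5 → F

DYUKAHF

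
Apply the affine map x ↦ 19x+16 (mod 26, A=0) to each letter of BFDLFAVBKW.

JHVRHQZJYS

B(1): 19·1+16=35≡9 → J
F(5): 19·5+16=111≡7 → H
D(3): 19·3+16=73≡21 → V
L(11): 19·11+16=225≡17 → R
F(5): 19·5+16=111≡7 → H
A(0): 19·0+16=16 → Q
V(21): 19·21+16=415≡25 → Z
B(1): 19·1+16=35≡9 → J
K(10): 19·10+16=206≡24 → Y
W(22): 19·22+16=434≡18 → S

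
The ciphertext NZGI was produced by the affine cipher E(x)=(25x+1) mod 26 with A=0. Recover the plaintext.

OCVT

The inverse of 25 mod 26 is 25, since 25·25=625≡1. Apply D(y)=25·(y−1) mod 26:
N(13): 25·(13−1)=300≡14 → O
Z(25): 25·(25−1)=600≡2 → C
G(6): 25·(6−1)=125≡21 → V
I(8): 25·(8−1)=175≡19 → T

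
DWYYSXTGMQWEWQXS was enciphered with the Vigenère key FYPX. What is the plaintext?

YYJBNZEJHSHHRSIV

Repeat the key across the ciphertext: FYPXFYPXFYPXFYPX
D(3)−F(5): -2≡24 → Y
W(22)−Y(24): -2≡24 → Y
Y(24)−P(15): 9 → J
Y(24)−X(23): 1 → B
S(18)−F(5): 13 → N
X(23)−Y(24): -1≡25 → Z
T(19)−P(15): 4 → E
G(6)−X(23): -17≡9 → J
M(12)−F(5): 7 → H
Q(16)−Y(24): -8≡18 → S
W(22)−P(15): 7 → H
E(4)−X(23): -19≡7 → H
W(22)−F(5): 17 → R
Q(16)−Y(24): -8≡18 → S
X(23)−P(15): 8 → I
S(18)−X(23): -5≡21 → V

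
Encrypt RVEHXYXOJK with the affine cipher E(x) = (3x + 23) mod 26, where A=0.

R(17): 3·17+23=74≡22 → W
V(21): 3·21+23=86≡8 → I
E(4): 3·4+23=35≡9 → J
H(7): 3·7+23=44≡18 → S
X(23): 3·23+23=92≡14 → O
Y(24): 3·24+23=95≡17 → R
X(23): 3·23+23=92≡14 → O
O(14): 3·14+23=65≡13 → N
J(9): 3·9+23=50≡24 → Y
K(10): 3·10+23=53≡1 → B

WIJSORONYB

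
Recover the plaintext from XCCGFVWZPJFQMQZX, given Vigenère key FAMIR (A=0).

SCQYOQWNHSAQAIIS

Repeat the key across the ciphertext: FAMIRFAMIRFAMIRF
X(23)−F(5): 18 → S
C(2)−A(0): 2 → C
C(2)−M(12): -10≡16 → Q
G(6)−I(8): -2≡24 → Y
F(5)−R(17): -12≡14 → O
V(21)−F(5): 16 → Q
W(22)−A(0): 22 → W
Z(25)−M(12): 13 → N
P(15)−I(8): 7 → H
J(9)−R(17): -8≡18 → S
F(5)−F(5): 0 → A
Q(16)−A(0): 16 → Q
M(12)−M(12): 0 → A
Q(16)−I(8): 8 → I
Z(25)−R(17): 8 → I
X(23)−F(5): 18 → S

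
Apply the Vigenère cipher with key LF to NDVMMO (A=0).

YIGRXT

Repeat the key across the message: LFLFLF
N(13)+L(11): 24 → Y
D(3)+F(5): 8 → I
V(21)+L(11): 32≡6 → G
M(12)+F(5): 17 → R
M(12)+L(11): 23 → X
O(14)+F(5): 19 → T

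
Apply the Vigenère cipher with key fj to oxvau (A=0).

Repeat the key across the message: fjfjf
o(14)+f(5): 19 → t
x(23)+j(9): 32≡6 → g
v(21)+f(5): 26≡0 → a
a(0)+j(9): 9 → j
u(20)+f(5): 25 → z

tgajz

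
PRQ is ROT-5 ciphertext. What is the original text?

P(15): 15−5=10 → K
R(17): 17−5=12 → M
Q(16): 16−5=11 → L

KML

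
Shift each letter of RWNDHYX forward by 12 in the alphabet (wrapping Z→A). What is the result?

DIZPTKJ

R(17): 17+12=29≡3 → D
W(22): 22+12=34≡8 → I
N(13): 13+12=25 → Z
D(3): 3+12=15 → P
H(7): 7+12=19 → T
Y(24): 24+12=36≡10 → K
X(23): 23+12=35≡9 → J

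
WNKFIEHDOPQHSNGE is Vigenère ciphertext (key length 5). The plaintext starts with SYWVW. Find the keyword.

Subtract each crib letter from the matching ciphertext letter (mod 26):
W(22)−S(18)=4 → E
N(13)−Y(24)=-11≡15 → P
K(10)−W(22)=-12≡14 → O
F(5)−V(21)=-16≡10 → K
I(8)−W(22)=-14≡12 → M

EPOKM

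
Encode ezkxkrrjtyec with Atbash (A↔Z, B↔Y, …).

e(4) → v(21)
z(25) → a(0)
k(10) → p(15)
x(23) → c(2)
k(10) → p(15)
r(17) → i(8)
r(17) → i(8)
j(9) → q(16)
t(19) → g(6)
y(24) → b(1)
e(4) → v(21)
c(2) → x(23)

vapcpiiqgbvx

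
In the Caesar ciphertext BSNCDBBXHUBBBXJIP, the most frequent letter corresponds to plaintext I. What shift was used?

The most frequent ciphertext letter is B (appears 6 times).
B is position 1; I is position 8.
Shift = -7≡19.

19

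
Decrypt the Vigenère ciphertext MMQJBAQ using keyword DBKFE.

Repeat the key across the ciphertext: DBKFEDB
M(12)−D(3): 9 → J
M(12)−B(1): 11 → L
Q(16)−K(10): 6 → G
J(9)−F(5): 4 → E
B(1)−E(4): -3≡23 → X
A(0)−D(3): -3≡23 → X
Q(16)−B(1): 15 → P

JLGEXXP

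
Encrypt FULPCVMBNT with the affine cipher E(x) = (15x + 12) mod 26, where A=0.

JAVDQPKBZL

F(5): 15·5+12=87≡9 → J
U(20): 15·20+12=312≡0 → A
L(11): 15·11+12=177≡21 → V
P(15): 15·15+12=237≡3 → D
C(2): 15·2+12=42≡16 → Q
V(21): 15·21+12=327≡15 → P
M(12): 15·12+12=192≡10 → K
B(1): 15·1+12=27≡1 → B
N(13): 15·13+12=207≡25 → Z
T(19): 15·19+12=297≡11 → L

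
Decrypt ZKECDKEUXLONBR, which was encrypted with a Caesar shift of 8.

RCWUVCWMPDGFTJ

Z(25): 25−8=17 → R
K(10): 10−8=2 → C
E(4): 4−8=-4≡22 → W
C(2): 2−8=-6≡20 → U
D(3): 3−8=-5≡21 → V
K(10): 10−8=2 → C
E(4): 4−8=-4≡22 → W
U(20): 20−8=12 → M
X(23): 23−8=15 → P
L(11): 11−8=3 → D
O(14): 14−8=6 → G
N(13): 13−8=5 → F
B(1): 1−8=-7≡19 → T
R(17): 17−8=9 → J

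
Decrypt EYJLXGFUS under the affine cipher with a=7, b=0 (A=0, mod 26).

The inverse of 7 mod 26 is 15, since 7·15=105≡1. Apply D(y)=15·(y−0) mod 26:
E(4): 15·(4−0)=60≡8 → I
Y(24): 15·(24−0)=360≡22 → W
J(9): 15·(9−0)=135≡5 → F
L(11): 15·(11−0)=165≡9 → J
X(23): 15·(23−0)=345≡7 → H
G(6): 15·(6−0)=90≡12 → M
F(5): 15·(5−0)=75≡23 → X
U(20): 15·(20−0)=300≡14 → O
S(18): 15·(18−0)=270≡10 → K

IWFJHMXOK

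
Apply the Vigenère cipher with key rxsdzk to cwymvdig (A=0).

ttqpunzd

Repeat the key across the message: rxsdzkrx
c(2)+r(17): 19 → t
w(22)+x(23): 45≡19 → t
y(24)+s(18): 42≡16 → q
m(12)+d(3): 15 → p
v(21)+z(25): 46≡20 → u
d(3)+k(10): 13 → n
i(8)+r(17): 25 → z
g(6)+x(23): 29≡3 → d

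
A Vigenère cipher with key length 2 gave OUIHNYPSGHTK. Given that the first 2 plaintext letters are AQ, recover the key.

OE

Subtract each crib letter from the matching ciphertext letter (mod 26):
O(14)−A(0)=14 → O
U(20)−Q(16)=4 → E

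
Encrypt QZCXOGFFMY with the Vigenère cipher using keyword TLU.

JKWQZAYQGR

Repeat the key across the message: TLUTLUTLUT
Q(16)+T(19): 35≡9 → J
Z(25)+L(11): 36≡10 → K
C(2)+U(20): 22 → W
X(23)+T(19): 42≡16 → Q
O(14)+L(11): 25 → Z
G(6)+U(20): 26≡0 → A
F(5)+T(19): 24 → Y
F(5)+L(11): 16 → Q
M(12)+U(20): 32≡6 → G
Y(24)+T(19): 43≡17 → R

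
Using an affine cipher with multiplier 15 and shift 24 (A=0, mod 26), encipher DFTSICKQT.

RVXIOCSEX

D(3): 15·3+24=69≡17 → R
F(5): 15·5+24=99≡21 → V
T(19): 15·19+24=309≡23 → X
S(18): 15·18+24=294≡8 → I
I(8): 15·8+24=144≡14 → O
C(2): 15·2+24=54≡2 → C
K(10): 15·10+24=174≡18 → S
Q(16): 15·16+24=264≡4 → E
T(19): 15·19+24=309≡23 → X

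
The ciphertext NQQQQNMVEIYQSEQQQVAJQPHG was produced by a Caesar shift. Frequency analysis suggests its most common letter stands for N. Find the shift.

The most frequent ciphertext letter is Q (appears 9 times).
Q is position 16; N is position 13.
Shift = 3.

3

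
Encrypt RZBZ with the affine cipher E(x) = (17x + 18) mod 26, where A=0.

VBJB

R(17): 17·17+18=307≡21 → V
Z(25): 17·25+18=443≡1 → B
B(1): 17·1+18=35≡9 → J
Z(25): 17·25+18=443≡1 → B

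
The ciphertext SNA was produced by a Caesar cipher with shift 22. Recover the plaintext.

S(18): 18−22=-4≡22 → W
N(13): 13−22=-9≡17 → R
A(0): 0−22=-22≡4 → E

WRE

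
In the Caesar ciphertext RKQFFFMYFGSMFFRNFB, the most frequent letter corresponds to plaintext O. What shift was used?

17

The most frequent ciphertext letter is F (appears 7 times).
F is position 5; O is position 14.
Shift = -9≡17.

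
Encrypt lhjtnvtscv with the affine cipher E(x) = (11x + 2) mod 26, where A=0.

l(11): 11·11+2=123≡19 → t
h(7): 11·7+2=79≡1 → b
j(9): 11·9+2=101≡23 → x
t(19): 11·19+2=211≡3 → d
n(13): 11·13+2=145≡15 → p
v(21): 11·21+2=233≡25 → z
t(19): 11·19+2=211≡3 → d
s(18): 11·18+2=200≡18 → s
c(2): 11·2+2=24 → y
v(21): 11·21+2=233≡25 → z

tbxdpzdsyz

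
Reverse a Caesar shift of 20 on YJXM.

Y(24): 24−20=4 → E
J(9): 9−20=-11≡15 → P
X(23): 23−20=3 → D
M(12): 12−20=-8≡18 → S

EPDS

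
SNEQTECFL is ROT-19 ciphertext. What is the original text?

S(18): 18−19=-1≡25 → Z
N(13): 13−19=-6≡20 → U
E(4): 4−19=-15≡11 → L
Q(16): 16−19=-3≡23 → X
T(19): 19−19=0 → A
E(4): 4−19=-15≡11 → L
C(2): 2−19=-17≡9 → J
F(5): 5−19=-14≡12 → M
L(11): 11−19=-8≡18 → S

ZULXALJMS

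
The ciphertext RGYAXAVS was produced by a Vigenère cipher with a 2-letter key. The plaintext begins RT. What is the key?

Subtract each crib letter from the matching ciphertext letter (mod 26):
R(17)−R(17)=0 → A
G(6)−T(19)=-13≡13 → N

AN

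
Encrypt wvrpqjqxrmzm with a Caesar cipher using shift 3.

w(22): 22+3=25 → z
v(21): 21+3=24 → y
r(17): 17+3=20 → u
p(15): 15+3=18 → s
q(16): 16+3=19 → t
j(9): 9+3=12 → m
q(16): 16+3=19 → t
x(23): 23+3=26≡0 → a
r(17): 17+3=20 → u
m(12): 12+3=15 → p
z(25): 25+3=28≡2 → c
m(12): 12+3=15 → p

zyustmtaupcp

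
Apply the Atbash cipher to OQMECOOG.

LJNVXLLT

O(14) → L(11)
Q(16) → J(9)
M(12) → N(13)
E(4) → V(21)
C(2) → X(23)
O(14) → L(11)
O(14) → L(11)
G(6) → T(19)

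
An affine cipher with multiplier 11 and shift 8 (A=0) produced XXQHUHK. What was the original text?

The inverse of 11 mod 26 is 19, since 11·19=209≡1. Apply D(y)=19·(y−8) mod 26:
X(23): 19·(23−8)=285≡25 → Z
X(23): 19·(23−8)=285≡25 → Z
Q(16): 19·(16−8)=152≡22 → W
H(7): 19·(7−8)=-19≡7 → H
U(20): 19·(20−8)=228≡20 → U
H(7): 19·(7−8)=-19≡7 → H
K(10): 19·(10−8)=38≡12 → M

ZZWHUHM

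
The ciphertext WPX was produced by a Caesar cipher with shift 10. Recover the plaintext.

MFN

W(22): 22−10=12 → M
P(15): 15−10=5 → F
X(23): 23−10=13 → N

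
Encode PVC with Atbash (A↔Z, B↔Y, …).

P(15) → K(10)
V(21) → E(4)
C(2) → X(23)

KEX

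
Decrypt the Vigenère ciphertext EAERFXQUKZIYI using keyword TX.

LDLUMAXXRCPBP

Repeat the key across the ciphertext: TXTXTXTXTXTXT
E(4)−T(19): -15≡11 → L
A(0)−X(23): -23≡3 → D
E(4)−T(19): -15≡11 → L
R(17)−X(23): -6≡20 → U
F(5)−T(19): -14≡12 → M
X(23)−X(23): 0 → A
Q(16)−T(19): -3≡23 → X
U(20)−X(23): -3≡23 → X
K(10)−T(19): -9≡17 → R
Z(25)−X(23): 2 → C
I(8)−T(19): -11≡15 → P
Y(24)−X(23): 1 → B
I(8)−T(19): -11≡15 → P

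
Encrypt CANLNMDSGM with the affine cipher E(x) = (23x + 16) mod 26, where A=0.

C(2): 23·2+16=62≡10 → K
A(0): 23·0+16=16 → Q
N(13): 23·13+16=315≡3 → D
L(11): 23·11+16=269≡9 → J
N(13): 23·13+16=315≡3 → D
M(12): 23·12+16=292≡6 → G
D(3): 23·3+16=85≡7 → H
S(18): 23·18+16=430≡14 → O
G(6): 23·6+16=154≡24 → Y
M(12): 23·12+16=292≡6 → G

KQDJDGHOYG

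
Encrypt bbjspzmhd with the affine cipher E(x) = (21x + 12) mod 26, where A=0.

b(1): 21·1+12=33≡7 → h
b(1): 21·1+12=33≡7 → h
j(9): 21·9+12=201≡19 → t
s(18): 21·18+12=390≡0 → a
p(15): 21·15+12=327≡15 → p
z(25): 21·25+12=537≡17 → r
m(12): 21·12+12=264≡4 → e
h(7): 21·7+12=159≡3 → d
d(3): 21·3+12=75≡23 → x

hhtapredx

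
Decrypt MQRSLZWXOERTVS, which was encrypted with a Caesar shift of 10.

M(12): 12−10=2 → C
Q(16): 16−10=6 → G
R(17): 17−10=7 → H
S(18): 18−10=8 → I
L(11): 11−10=1 → B
Z(25): 25−10=15 → P
W(22): 22−10=12 → M
X(23): 23−10=13 → N
O(14): 14−10=4 → E
E(4): 4−10=-6≡20 → U
R(17): 17−10=7 → H
T(19): 19−10=9 → J
V(21): 21−10=11 → L
S(18): 18−10=8 → I

CGHIBPMNEUHJLI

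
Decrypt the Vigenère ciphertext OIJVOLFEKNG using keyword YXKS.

Repeat the key across the ciphertext: YXKSYXKSYXK
O(14)−Y(24): -10≡16 → Q
I(8)−X(23): -15≡11 → L
J(9)−K(10): -1≡25 → Z
V(21)−S(18): 3 → D
O(14)−Y(24): -10≡16 → Q
L(11)−X(23): -12≡14 → O
F(5)−K(10): -5≡21 → V
E(4)−S(18): -14≡12 → M
K(10)−Y(24): -14≡12 → M
N(13)−X(23): -10≡16 → Q
G(6)−K(10): -4≡22 → W

QLZDQOVMMQW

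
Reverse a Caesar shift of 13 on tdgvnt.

t(19): 19−13=6 → g
d(3): 3−13=-10≡16 → q
g(6): 6−13=-7≡19 → t
v(21): 21−13=8 → i
n(13): 13−13=0 → a
t(19): 19−13=6 → g

gqtiag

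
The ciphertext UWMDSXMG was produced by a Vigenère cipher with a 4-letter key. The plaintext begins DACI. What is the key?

Subtract each crib letter from the matching ciphertext letter (mod 26):
U(20)−D(3)=17 → R
W(22)−A(0)=22 → W
M(12)−C(2)=10 → K
D(3)−I(8)=-5≡21 → V

RWKV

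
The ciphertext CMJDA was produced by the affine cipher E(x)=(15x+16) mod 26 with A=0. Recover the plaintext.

GYDNS

The inverse of 15 mod 26 is 7, since 15·7=105≡1. Apply D(y)=7·(y−16) mod 26:
C(2): 7·(2−16)=-98≡6 → G
M(12): 7·(12−16)=-28≡24 → Y
J(9): 7·(9−16)=-49≡3 → D
D(3): 7·(3−16)=-91≡13 → N
A(0): 7·(0−16)=-112≡18 → S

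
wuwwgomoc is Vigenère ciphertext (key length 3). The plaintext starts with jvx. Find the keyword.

nzz

Subtract each crib letter from the matching ciphertext letter (mod 26):
w(22)−j(9)=13 → n
u(20)−v(21)=-1≡25 → z
w(22)−x(23)=-1≡25 → z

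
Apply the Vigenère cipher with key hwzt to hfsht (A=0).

obraa

Repeat the key across the message: hwzth
h(7)+h(7): 14 → o
f(5)+w(22): 27≡1 → b
s(18)+z(25): 43≡17 → r
h(7)+t(19): 26≡0 → a
t(19)+h(7): 26≡0 → a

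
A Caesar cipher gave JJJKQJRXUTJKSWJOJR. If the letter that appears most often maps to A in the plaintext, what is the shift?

9

The most frequent ciphertext letter is J (appears 7 times).
J is position 9; A is position 0.
Shift = 9.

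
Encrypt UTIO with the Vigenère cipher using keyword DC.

XVLQ

Repeat the key across the message: DCDC
U(20)+D(3): 23 → X
T(19)+C(2): 21 → V
I(8)+D(3): 11 → L
O(14)+C(2): 16 → Q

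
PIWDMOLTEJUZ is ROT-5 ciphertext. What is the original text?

KDRYHJGOZEPU

P(15): 15−5=10 → K
I(8): 8−5=3 → D
W(22): 22−5=17 → R
D(3): 3−5=-2≡24 → Y
M(12): 12−5=7 → H
O(14): 14−5=9 → J
L(11): 11−5=6 → G
T(19): 19−5=14 → O
E(4): 4−5=-1≡25 → Z
J(9): 9−5=4 → E
U(20): 20−5=15 → P
Z(25): 25−5=20 → U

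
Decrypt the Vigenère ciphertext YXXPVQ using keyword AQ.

YHXZVA

Repeat the key across the ciphertext: AQAQAQ
Y(24)−A(0): 24 → Y
X(23)−Q(16): 7 → H
X(23)−A(0): 23 → X
P(15)−Q(16): -1≡25 → Z
V(21)−A(0): 21 → V
Q(16)−Q(16): 0 → A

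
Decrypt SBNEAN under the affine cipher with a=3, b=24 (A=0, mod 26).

The inverse of 3 mod 26 is 9, since 3·9=27≡1. Apply D(y)=9·(y−24) mod 26:
S(18): 9·(18−24)=-54≡24 → Y
B(1): 9·(1−24)=-207≡1 → B
N(13): 9·(13−24)=-99≡5 → F
E(4): 9·(4−24)=-180≡2 → C
A(0): 9·(0−24)=-216≡18 → S
N(13): 9·(13−24)=-99≡5 → F

YBFCSF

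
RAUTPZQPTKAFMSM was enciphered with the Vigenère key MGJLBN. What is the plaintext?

Repeat the key across the ciphertext: MGJLBNMGJLBNMGJ
R(17)−M(12): 5 → F
A(0)−G(6): -6≡20 → U
U(20)−J(9): 11 → L
T(19)−L(11): 8 → I
P(15)−B(1): 14 → O
Z(25)−N(13): 12 → M
Q(16)−M(12): 4 → E
P(15)−G(6): 9 → J
T(19)−J(9): 10 → K
K(10)−L(11): -1≡25 → Z
A(0)−B(1): -1≡25 → Z
F(5)−N(13): -8≡18 → S
M(12)−M(12): 0 → A
S(18)−G(6): 12 → M
M(12)−J(9): 3 → D

FULIOMEJKZZSAMD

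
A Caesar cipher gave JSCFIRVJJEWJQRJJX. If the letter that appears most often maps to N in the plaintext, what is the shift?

The most frequent ciphertext letter is J (appears 6 times).
J is position 9; N is position 13.
Shift = -4≡22.

22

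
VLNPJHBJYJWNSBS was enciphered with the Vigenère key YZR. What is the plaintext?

Repeat the key across the ciphertext: YZRYZRYZRYZRYZR
V(21)−Y(24): -3≡23 → X
L(11)−Z(25): -14≡12 → M
N(13)−R(17): -4≡22 → W
P(15)−Y(24): -9≡17 → R
J(9)−Z(25): -16≡10 → K
H(7)−R(17): -10≡16 → Q
B(1)−Y(24): -23≡3 → D
J(9)−Z(25): -16≡10 → K
Y(24)−R(17): 7 → H
J(9)−Y(24): -15≡11 → L
W(22)−Z(25): -3≡23 → X
N(13)−R(17): -4≡22 → W
S(18)−Y(24): -6≡20 → U
B(1)−Z(25): -24≡2 → C
S(18)−R(17): 1 → B

XMWRKQDKHLXWUCB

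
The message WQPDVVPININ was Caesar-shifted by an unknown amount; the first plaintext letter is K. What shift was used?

From the crib: W(22)−K(10)=12, so the shift is 12.

12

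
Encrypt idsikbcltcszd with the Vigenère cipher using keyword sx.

aakfcyuilzkwv

Repeat the key across the message: sxsxsxsxsxsxs
i(8)+s(18): 26≡0 → a
d(3)+x(23): 26≡0 → a
s(18)+s(18): 36≡10 → k
i(8)+x(23): 31≡5 → f
k(10)+s(18): 28≡2 → c
b(1)+x(23): 24 → y
c(2)+s(18): 20 → u
l(11)+x(23): 34≡8 → i
t(19)+s(18): 37≡11 → l
c(2)+x(23): 25 → z
s(18)+s(18): 36≡10 → k
z(25)+x(23): 48≡22 → w
d(3)+s(18): 21 → v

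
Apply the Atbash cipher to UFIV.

U(20) → F(5)
F(5) → U(20)
I(8) → R(17)
V(21) → E(4)

FURE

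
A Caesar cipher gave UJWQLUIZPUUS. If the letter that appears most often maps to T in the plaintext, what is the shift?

1

The most frequent ciphertext letter is U (appears 4 times).
U is position 20; T is position 19.
Shift = 1.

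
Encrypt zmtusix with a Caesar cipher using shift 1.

anuvtjy

z(25): 25+1=26≡0 → a
m(12): 12+1=13 → n
t(19): 19+1=20 → u
u(20): 20+1=21 → v
s(18): 18+1=19 → t
i(8): 8+1=9 → j
x(23): 23+1=24 → y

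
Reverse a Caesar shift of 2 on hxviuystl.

h(7): 7−2=5 → f
x(23): 23−2=21 → v
v(21): 21−2=19 → t
i(8): 8−2=6 → g
u(20): 20−2=18 → s
y(24): 24−2=22 → w
s(18): 18−2=16 → q
t(19): 19−2=17 → r
l(11): 11−2=9 → j

fvtgswqrj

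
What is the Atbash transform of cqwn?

xjdm

c(2) → x(23)
q(16) → j(9)
w(22) → d(3)
n(13) → m(12)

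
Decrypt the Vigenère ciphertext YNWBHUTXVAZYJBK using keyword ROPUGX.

Repeat the key across the ciphertext: ROPUGXROPUGXROP
Y(24)−R(17): 7 → H
N(13)−O(14): -1≡25 → Z
W(22)−P(15): 7 → H
B(1)−U(20): -19≡7 → H
H(7)−G(6): 1 → B
U(20)−X(23): -3≡23 → X
T(19)−R(17): 2 → C
X(23)−O(14): 9 → J
V(21)−P(15): 6 → G
A(0)−U(20): -20≡6 → G
Z(25)−G(6): 19 → T
Y(24)−X(23): 1 → B
J(9)−R(17): -8≡18 → S
B(1)−O(14): -13≡13 → N
K(10)−P(15): -5≡21 → V

HZHHBXCJGGTBSNV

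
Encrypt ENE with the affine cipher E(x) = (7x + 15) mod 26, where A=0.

RCR

E(4): 7·4+15=43≡17 → R
N(13): 7·13+15=106≡2 → C
E(4): 7·4+15=43≡17 → R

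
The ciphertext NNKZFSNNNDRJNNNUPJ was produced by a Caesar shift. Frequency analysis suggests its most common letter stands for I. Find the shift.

5

The most frequent ciphertext letter is N (appears 8 times).
N is position 13; I is position 8.
Shift = 5.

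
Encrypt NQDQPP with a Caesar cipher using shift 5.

N(13): 13+5=18 → S
Q(16): 16+5=21 → V
D(3): 3+5=8 → I
Q(16): 16+5=21 → V
P(15): 15+5=20 → U
P(15): 15+5=20 → U

SVIVUU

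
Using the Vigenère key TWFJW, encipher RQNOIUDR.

KMSXENZW

Repeat the key across the message: TWFJWTWF
R(17)+T(19): 36≡10 → K
Q(16)+W(22): 38≡12 → M
N(13)+F(5): 18 → S
O(14)+J(9): 23 → X
I(8)+W(22): 30≡4 → E
U(20)+T(19): 39≡13 → N
D(3)+W(22): 25 → Z
R(17)+F(5): 22 → W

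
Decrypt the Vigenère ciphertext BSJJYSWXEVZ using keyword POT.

Repeat the key across the ciphertext: POTPOTPOTPO
B(1)−P(15): -14≡12 → M
S(18)−O(14): 4 → E
J(9)−T(19): -10≡16 → Q
J(9)−P(15): -6≡20 → U
Y(24)−O(14): 10 → K
S(18)−T(19): -1≡25 → Z
W(22)−P(15): 7 → H
X(23)−O(14): 9 → J
E(4)−T(19): -15≡11 → L
V(21)−P(15): 6 → G
Z(25)−O(14): 11 → L

MEQUKZHJLGL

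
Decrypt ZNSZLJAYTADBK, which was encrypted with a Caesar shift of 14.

LZELXVMKFMPNW

Z(25): 25−14=11 → L
N(13): 13−14=-1≡25 → Z
S(18): 18−14=4 → E
Z(25): 25−14=11 → L
L(11): 11−14=-3≡23 → X
J(9): 9−14=-5≡21 → V
A(0): 0−14=-14≡12 → M
Y(24): 24−14=10 → K
T(19): 19−14=5 → F
A(0): 0−14=-14≡12 → M
D(3): 3−14=-11≡15 → P
B(1): 1−14=-13≡13 → N
K(10): 10−14=-4≡22 → W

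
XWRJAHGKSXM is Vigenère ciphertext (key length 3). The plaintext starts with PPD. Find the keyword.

Subtract each crib letter from the matching ciphertext letter (mod 26):
X(23)−P(15)=8 → I
W(22)−P(15)=7 → H
R(17)−D(3)=14 → O

IHO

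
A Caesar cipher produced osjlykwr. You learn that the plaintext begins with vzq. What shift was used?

From the crib: o(14)−v(21)=-7≡19, so the shift is 19.

19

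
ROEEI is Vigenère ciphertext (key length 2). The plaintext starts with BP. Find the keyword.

QZ

Subtract each crib letter from the matching ciphertext letter (mod 26):
R(17)−B(1)=16 → Q
O(14)−P(15)=-1≡25 → Z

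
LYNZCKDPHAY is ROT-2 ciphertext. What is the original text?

JWLXAIBNFYW

L(11): 11−2=9 → J
Y(24): 24−2=22 → W
N(13): 13−2=11 → L
Z(25): 25−2=23 → X
C(2): 2−2=0 → A
K(10): 10−2=8 → I
D(3): 3−2=1 → B
P(15): 15−2=13 → N
H(7): 7−2=5 → F
A(0): 0−2=-2≡24 → Y
Y(24): 24−2=22 → W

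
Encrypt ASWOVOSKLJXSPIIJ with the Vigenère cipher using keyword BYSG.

BQOUWMKQMHPYQGAP

Repeat the key across the message: BYSGBYSGBYSGBYSG
A(0)+B(1): 1 → B
S(18)+Y(24): 42≡16 → Q
W(22)+S(18): 40≡14 → O
O(14)+G(6): 20 → U
V(21)+B(1): 22 → W
O(14)+Y(24): 38≡12 → M
S(18)+S(18): 36≡10 → K
K(10)+G(6): 16 → Q
L(11)+B(1): 12 → M
J(9)+Y(24): 33≡7 → H
X(23)+S(18): 41≡15 → P
S(18)+G(6): 24 → Y
P(15)+B(1): 16 → Q
I(8)+Y(24): 32≡6 → G
I(8)+S(18): 26≡0 → A
J(9)+G(6): 15 → P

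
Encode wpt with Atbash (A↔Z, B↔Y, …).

dkg

w(22) → d(3)
p(15) → k(10)
t(19) → g(6)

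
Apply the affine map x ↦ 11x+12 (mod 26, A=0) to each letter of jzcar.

hbimr

j(9): 11·9+12=111≡7 → h
z(25): 11·25+12=287≡1 → b
c(2): 11·2+12=34≡8 → i
a(0): 11·0+12=12 → m
r(17): 11·17+12=199≡17 → r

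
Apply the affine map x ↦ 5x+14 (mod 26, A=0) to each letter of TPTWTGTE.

FLFUFSFI

T(19): 5·19+14=109≡5 → F
P(15): 5·15+14=89≡11 → L
T(19): 5·19+14=109≡5 → F
W(22): 5·22+14=124≡20 → U
T(19): 5·19+14=109≡5 → F
G(6): 5·6+14=44≡18 → S
T(19): 5·19+14=109≡5 → F
E(4): 5·4+14=34≡8 → I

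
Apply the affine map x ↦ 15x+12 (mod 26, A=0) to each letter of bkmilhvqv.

b(1): 15·1+12=27≡1 → b
k(10): 15·10+12=162≡6 → g
m(12): 15·12+12=192≡10 → k
i(8): 15·8+12=132≡2 → c
l(11): 15·11+12=177≡21 → v
h(7): 15·7+12=117≡13 → n
v(21): 15·21+12=327≡15 → p
q(16): 15·16+12=252≡18 → s
v(21): 15·21+12=327≡15 → p

bgkcvnpsp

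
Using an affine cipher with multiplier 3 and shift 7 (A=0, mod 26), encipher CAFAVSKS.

C(2): 3·2+7=13 → N
A(0): 3·0+7=7 → H
F(5): 3·5+7=22 → W
A(0): 3·0+7=7 → H
V(21): 3·21+7=70≡18 → S
S(18): 3·18+7=61≡9 → J
K(10): 3·10+7=37≡11 → L
S(18): 3·18+7=61≡9 → J

NHWHSJLJ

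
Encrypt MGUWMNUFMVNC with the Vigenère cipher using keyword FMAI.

Repeat the key across the message: FMAIFMAIFMAI
M(12)+F(5): 17 → R
G(6)+M(12): 18 → S
U(20)+A(0): 20 → U
W(22)+I(8): 30≡4 → E
M(12)+F(5): 17 → R
N(13)+M(12): 25 → Z
U(20)+A(0): 20 → U
F(5)+I(8): 13 → N
M(12)+F(5): 17 → R
V(21)+M(12): 33≡7 → H
N(13)+A(0): 13 → N
C(2)+I(8): 10 → K

RSUERZUNRHNK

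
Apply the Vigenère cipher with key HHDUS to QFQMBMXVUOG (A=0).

Repeat the key across the message: HHDUSHHDUSH
Q(16)+H(7): 23 → X
F(5)+H(7): 12 → M
Q(16)+D(3): 19 → T
M(12)+U(20): 32≡6 → G
B(1)+S(18): 19 → T
M(12)+H(7): 19 → T
X(23)+H(7): 30≡4 → E
V(21)+D(3): 24 → Y
U(20)+U(20): 40≡14 → O
O(14)+S(18): 32≡6 → G
G(6)+H(7): 13 → N

XMTGTTEYOGN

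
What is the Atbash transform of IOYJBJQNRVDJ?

I(8) → R(17)
O(14) → L(11)
Y(24) → B(1)
J(9) → Q(16)
B(1) → Y(24)
J(9) → Q(16)
Q(16) → J(9)
N(13) → M(12)
R(17) → I(8)
V(21) → E(4)
D(3) → W(22)
J(9) → Q(16)

RLBQYQJMIEWQ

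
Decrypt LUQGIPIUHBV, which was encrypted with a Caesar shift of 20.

L(11): 11−20=-9≡17 → R
U(20): 20−20=0 → A
Q(16): 16−20=-4≡22 → W
G(6): 6−20=-14≡12 → M
I(8): 8−20=-12≡14 → O
P(15): 15−20=-5≡21 → V
I(8): 8−20=-12≡14 → O
U(20): 20−20=0 → A
H(7): 7−20=-13≡13 → N
B(1): 1−20=-19≡7 → H
V(21): 21−20=1 → B

RAWMOVOANHB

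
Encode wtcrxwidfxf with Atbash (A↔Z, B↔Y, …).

dgxicdrwucu

w(22) → d(3)
t(19) → g(6)
c(2) → x(23)
r(17) → i(8)
x(23) → c(2)
w(22) → d(3)
i(8) → r(17)
d(3) → w(22)
f(5) → u(20)
x(23) → c(2)
f(5) → u(20)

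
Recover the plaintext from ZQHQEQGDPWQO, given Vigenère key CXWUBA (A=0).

Repeat the key across the ciphertext: CXWUBACXWUBA
Z(25)−C(2): 23 → X
Q(16)−X(23): -7≡19 → T
H(7)−W(22): -15≡11 → L
Q(16)−U(20): -4≡22 → W
E(4)−B(1): 3 → D
Q(16)−A(0): 16 → Q
G(6)−C(2): 4 → E
D(3)−X(23): -20≡6 → G
P(15)−W(22): -7≡19 → T
W(22)−U(20): 2 → C
Q(16)−B(1): 15 → P
O(14)−A(0): 14 → O

XTLWDQEGTCPO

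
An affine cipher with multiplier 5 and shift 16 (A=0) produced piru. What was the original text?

fovg

The inverse of 5 mod 26 is 21, since 5·21=105≡1. Apply D(y)=21·(y−16) mod 26:
p(15): 21·(15−16)=-21≡5 → f
i(8): 21·(8−16)=-168≡14 → o
r(17): 21·(17−16)=21 → v
u(20): 21·(20−16)=84≡6 → g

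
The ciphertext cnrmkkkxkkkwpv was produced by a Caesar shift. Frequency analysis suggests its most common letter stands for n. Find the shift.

23

The most frequent ciphertext letter is k (appears 6 times).
k is position 10; n is position 13.
Shift = -3≡23.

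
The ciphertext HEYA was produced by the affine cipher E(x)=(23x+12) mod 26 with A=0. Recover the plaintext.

TUWE

The inverse of 23 mod 26 is 17, since 23·17=391≡1. Apply D(y)=17·(y−12) mod 26:
H(7): 17·(7−12)=-85≡19 → T
E(4): 17·(4−12)=-136≡20 → U
Y(24): 17·(24−12)=204≡22 → W
A(0): 17·(0−12)=-204≡4 → E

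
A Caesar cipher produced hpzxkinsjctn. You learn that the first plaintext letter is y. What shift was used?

9

From the crib: h(7)−y(24)=-17≡9, so the shift is 9.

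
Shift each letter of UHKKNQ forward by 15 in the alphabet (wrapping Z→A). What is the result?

JWZZCF

U(20): 20+15=35≡9 → J
H(7): 7+15=22 → W
K(10): 10+15=25 → Z
K(10): 10+15=25 → Z
N(13): 13+15=28≡2 → C
Q(16): 16+15=31≡5 → F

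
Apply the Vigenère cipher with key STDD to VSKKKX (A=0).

Repeat the key across the message: STDDST
V(21)+S(18): 39≡13 → N
S(18)+T(19): 37≡11 → L
K(10)+D(3): 13 → N
K(10)+D(3): 13 → N
K(10)+S(18): 28≡2 → C
X(23)+T(19): 42≡16 → Q

NLNNCQ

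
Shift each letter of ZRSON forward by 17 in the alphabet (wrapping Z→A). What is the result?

Z(25): 25+17=42≡16 → Q
R(17): 17+17=34≡8 → I
S(18): 18+17=35≡9 → J
O(14): 14+17=31≡5 → F
N(13): 13+17=30≡4 → E

QIJFE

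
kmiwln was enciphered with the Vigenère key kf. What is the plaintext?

Repeat the key across the ciphertext: kfkfkf
k(10)−k(10): 0 → a
m(12)−f(5): 7 → h
i(8)−k(10): -2≡24 → y
w(22)−f(5): 17 → r
l(11)−k(10): 1 → b
n(13)−f(5): 8 → i

ahyrbi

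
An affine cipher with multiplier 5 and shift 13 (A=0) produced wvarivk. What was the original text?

The inverse of 5 mod 26 is 21, since 5·21=105≡1. Apply D(y)=21·(y−13) mod 26:
w(22): 21·(22−13)=189≡7 → h
v(21): 21·(21−13)=168≡12 → m
a(0): 21·(0−13)=-273≡13 → n
r(17): 21·(17−13)=84≡6 → g
i(8): 21·(8−13)=-105≡25 → z
v(21): 21·(21−13)=168≡12 → m
k(10): 21·(10−13)=-63≡15 → p

hmngzmp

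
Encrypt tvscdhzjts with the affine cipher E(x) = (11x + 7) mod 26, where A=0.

iexdogwcix

t(19): 11·19+7=216≡8 → i
v(21): 11·21+7=238≡4 → e
s(18): 11·18+7=205≡23 → x
c(2): 11·2+7=29≡3 → d
d(3): 11·3+7=40≡14 → o
h(7): 11·7+7=84≡6 → g
z(25): 11·25+7=282≡22 → w
j(9): 11·9+7=106≡2 → c
t(19): 11·19+7=216≡8 → i
s(18): 11·18+7=205≡23 → x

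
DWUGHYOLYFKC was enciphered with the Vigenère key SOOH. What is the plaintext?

LIGZPKAEGRWV

Repeat the key across the ciphertext: SOOHSOOHSOOH
D(3)−S(18): -15≡11 → L
W(22)−O(14): 8 → I
U(20)−O(14): 6 → G
G(6)−H(7): -1≡25 → Z
H(7)−S(18): -11≡15 → P
Y(24)−O(14): 10 → K
O(14)−O(14): 0 → A
L(11)−H(7): 4 → E
Y(24)−S(18): 6 → G
F(5)−O(14): -9≡17 → R
K(10)−O(14): -4≡22 → W
C(2)−H(7): -5≡21 → V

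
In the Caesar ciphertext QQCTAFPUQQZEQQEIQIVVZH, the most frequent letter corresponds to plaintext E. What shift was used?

The most frequent ciphertext letter is Q (appears 7 times).
Q is position 16; E is position 4.
Shift = 12.

12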